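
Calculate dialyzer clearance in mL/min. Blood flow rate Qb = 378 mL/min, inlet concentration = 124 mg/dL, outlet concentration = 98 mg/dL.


K = Qb * (Cb_in - Cb_out) / Cb_in
K = 378 * (124 - 98) / 124
K = 79.26 mL/min


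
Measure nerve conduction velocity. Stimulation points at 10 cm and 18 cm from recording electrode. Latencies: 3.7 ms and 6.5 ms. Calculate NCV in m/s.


Distance = (18 - 10) / 100 = 0.08 m
dt = (6.5 - 3.7) / 1000 = 0.0028 s
NCV = dist / dt = 28.57 m/s


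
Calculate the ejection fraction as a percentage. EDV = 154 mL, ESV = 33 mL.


SV = EDV - ESV = 154 - 33 = 121 mL
EF = SV/EDV * 100 = 121/154 * 100
EF = 78.57%


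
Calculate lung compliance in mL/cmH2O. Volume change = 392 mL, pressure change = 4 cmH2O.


C = dV / dP
C = 392 / 4
C = 98 mL/cmH2O


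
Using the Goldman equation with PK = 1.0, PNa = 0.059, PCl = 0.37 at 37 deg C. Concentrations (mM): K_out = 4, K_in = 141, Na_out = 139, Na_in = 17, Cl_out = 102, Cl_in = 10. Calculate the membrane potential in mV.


Vm = (RT/F)*ln((PK*Ko + PNa*Nao + PCl*Cli)/(PK*Ki + PNa*Nai + PCl*Clo))
Numer = 15.901, Denom = 179.743
Vm = -64.81 mV


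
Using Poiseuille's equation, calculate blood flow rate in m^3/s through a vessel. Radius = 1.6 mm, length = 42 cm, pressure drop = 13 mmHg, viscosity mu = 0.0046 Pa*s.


Q = pi*r^4*dP / (8*mu*L)
r = 0.0016 m, L = 0.42 m
dP = 13 mmHg = 1733.186 Pa
Q = 2.3088e-06 m^3/s


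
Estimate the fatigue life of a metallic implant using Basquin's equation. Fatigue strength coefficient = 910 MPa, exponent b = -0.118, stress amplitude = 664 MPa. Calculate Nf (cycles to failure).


sigma_a = sigma_f' * (2Nf)^b
2Nf = (sigma_a/sigma_f')^(1/b)
2Nf = (664/910)^(1/-0.118)
2Nf = 14.452512
Nf = 7.226


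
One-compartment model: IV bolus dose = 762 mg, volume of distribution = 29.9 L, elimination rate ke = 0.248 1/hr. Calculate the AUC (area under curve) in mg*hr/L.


C0 = Dose/Vd = 762/29.9 = 25.4849 mg/L
AUC = C0/ke = 25.4849/0.248
AUC = 102.8 mg*hr/L


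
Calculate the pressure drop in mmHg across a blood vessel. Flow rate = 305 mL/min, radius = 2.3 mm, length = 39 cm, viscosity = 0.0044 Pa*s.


dP = 8*mu*L*Q / (pi*r^4)
Q = 305 mL/min = 5.08333e-06 m^3/s
dP = 793.769 Pa = 793.769 / 133.322 mmHg = 5.954 mmHg


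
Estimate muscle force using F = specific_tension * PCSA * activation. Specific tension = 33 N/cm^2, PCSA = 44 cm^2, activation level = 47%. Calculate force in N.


F = sigma * PCSA * activation
F = 33 * 44 * 0.47
F = 682.4 N


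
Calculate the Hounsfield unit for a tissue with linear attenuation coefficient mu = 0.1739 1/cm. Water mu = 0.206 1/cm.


HU = ((mu_tissue - mu_water) / mu_water) * 1000
HU = ((0.1739 - 0.206) / 0.206) * 1000
HU = -155.8


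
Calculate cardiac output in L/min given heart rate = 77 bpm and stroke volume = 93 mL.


CO = HR * SV
CO = 77 * 93 / 1000
CO = 7.161 L/min


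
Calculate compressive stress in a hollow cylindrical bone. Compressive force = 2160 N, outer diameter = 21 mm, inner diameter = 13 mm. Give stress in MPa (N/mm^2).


A = pi*(r_o^2 - r_i^2)
r_o = 10.5 mm, r_i = 6.5 mm
A = 213.628 mm^2
sigma = F/A = 2160 / 213.628
sigma = 10.11 MPa


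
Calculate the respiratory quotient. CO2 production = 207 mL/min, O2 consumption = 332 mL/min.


RQ = VCO2 / VO2
RQ = 207 / 332
RQ = 0.6235


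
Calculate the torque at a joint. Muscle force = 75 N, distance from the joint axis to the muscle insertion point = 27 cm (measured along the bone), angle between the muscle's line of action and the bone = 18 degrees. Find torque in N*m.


Torque = F * d * sin(theta)   (moment arm = d*sin(theta))
d = 27 cm = 0.27 m
Torque = 75 * 0.27 * sin(18)
Torque = 6.258 N*m


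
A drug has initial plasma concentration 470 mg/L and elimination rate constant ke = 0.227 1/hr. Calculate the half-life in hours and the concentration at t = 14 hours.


t_half = ln(2) / ke = 0.693147 / 0.227 = 3.054 hr
C(t) = C0 * exp(-ke*t) = 470 * exp(-0.227*14)
C(14) = 19.58 mg/L


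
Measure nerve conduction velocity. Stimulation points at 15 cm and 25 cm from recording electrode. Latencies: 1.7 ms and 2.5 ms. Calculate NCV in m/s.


Distance = (25 - 15) / 100 = 0.1 m
dt = (2.5 - 1.7) / 1000 = 8.0000e-04 s
NCV = dist / dt = 125 m/s


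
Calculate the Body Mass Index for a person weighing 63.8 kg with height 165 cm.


BMI = weight / height^2
height = 165 cm = 1.65 m
BMI = 63.8 / 1.65^2
BMI = 23.43 kg/m^2


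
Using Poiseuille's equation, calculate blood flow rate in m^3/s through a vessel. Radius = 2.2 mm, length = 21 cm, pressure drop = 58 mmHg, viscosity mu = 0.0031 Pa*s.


Q = pi*r^4*dP / (8*mu*L)
r = 0.0022 m, L = 0.21 m
dP = 58 mmHg = 7732.676 Pa
Q = 1.0927e-04 m^3/s


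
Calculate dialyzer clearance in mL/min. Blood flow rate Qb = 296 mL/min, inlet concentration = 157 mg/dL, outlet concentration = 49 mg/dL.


K = Qb * (Cb_in - Cb_out) / Cb_in
K = 296 * (157 - 49) / 157
K = 203.6 mL/min


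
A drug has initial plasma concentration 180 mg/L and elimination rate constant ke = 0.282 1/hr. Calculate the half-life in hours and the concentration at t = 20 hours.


t_half = ln(2) / ke = 0.693147 / 0.282 = 2.458 hr
C(t) = C0 * exp(-ke*t) = 180 * exp(-0.282*20)
C(20) = 0.6395 mg/L


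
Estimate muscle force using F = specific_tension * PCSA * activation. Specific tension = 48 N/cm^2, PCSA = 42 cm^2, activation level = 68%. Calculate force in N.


F = sigma * PCSA * activation
F = 48 * 42 * 0.68
F = 1371 N


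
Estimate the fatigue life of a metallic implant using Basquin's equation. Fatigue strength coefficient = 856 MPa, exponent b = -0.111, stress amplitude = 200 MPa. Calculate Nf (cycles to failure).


sigma_a = sigma_f' * (2Nf)^b
2Nf = (sigma_a/sigma_f')^(1/b)
2Nf = (200/856)^(1/-0.111)
2Nf = 488295.37
Nf = 2.441e+05


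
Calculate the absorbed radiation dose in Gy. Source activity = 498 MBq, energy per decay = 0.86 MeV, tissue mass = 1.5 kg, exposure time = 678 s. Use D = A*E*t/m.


A = 498 MBq = 4.9800e+08 Bq
E = 0.86 MeV = 1.37772e-13 J
D = A*E*t/m = 4.9800e+08*1.37772e-13*678/1.5
D = 0.03101 Gy


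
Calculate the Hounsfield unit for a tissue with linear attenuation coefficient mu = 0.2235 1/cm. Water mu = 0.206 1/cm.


HU = ((mu_tissue - mu_water) / mu_water) * 1000
HU = ((0.2235 - 0.206) / 0.206) * 1000
HU = 84.95


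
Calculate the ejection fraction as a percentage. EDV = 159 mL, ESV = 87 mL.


SV = EDV - ESV = 159 - 87 = 72 mL
EF = SV/EDV * 100 = 72/159 * 100
EF = 45.28%


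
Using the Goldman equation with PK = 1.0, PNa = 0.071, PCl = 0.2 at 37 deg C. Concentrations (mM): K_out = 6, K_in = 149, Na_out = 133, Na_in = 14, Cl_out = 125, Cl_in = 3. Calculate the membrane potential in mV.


Vm = (RT/F)*ln((PK*Ko + PNa*Nao + PCl*Cli)/(PK*Ki + PNa*Nai + PCl*Clo))
Numer = 16.043, Denom = 174.994
Vm = -63.86 mV


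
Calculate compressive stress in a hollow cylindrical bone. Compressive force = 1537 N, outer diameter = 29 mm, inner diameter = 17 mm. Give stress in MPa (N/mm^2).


A = pi*(r_o^2 - r_i^2)
r_o = 14.5 mm, r_i = 8.5 mm
A = 433.54 mm^2
sigma = F/A = 1537 / 433.54
sigma = 3.545 MPa


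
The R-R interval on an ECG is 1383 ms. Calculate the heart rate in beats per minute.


HR = 60 / RR_interval(s)
RR = 1383 ms = 1.383 s
HR = 60 / 1.383 = 43.38 bpm


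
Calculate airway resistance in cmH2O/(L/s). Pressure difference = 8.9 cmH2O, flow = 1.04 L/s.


R = dP / flow
R = 8.9 / 1.04
R = 8.558 cmH2O/(L/s)


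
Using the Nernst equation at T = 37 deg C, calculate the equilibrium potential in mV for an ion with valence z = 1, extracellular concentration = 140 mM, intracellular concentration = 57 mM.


E = (RT/(zF)) * ln(C_out/C_in)
T = 37 + 273.15 = 310.15 K
E = (8.314 * 310.15 / (1 * 96485)) * ln(140/57)
E = 24.02 mV


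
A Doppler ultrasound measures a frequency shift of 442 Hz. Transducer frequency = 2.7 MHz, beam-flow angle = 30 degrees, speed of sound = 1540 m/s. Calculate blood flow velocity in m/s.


v = fd * c / (2 * f0 * cos(theta))
v = 442 * 1540 / (2 * 2.7000e+06 * cos(30))
v = 0.1456 m/s


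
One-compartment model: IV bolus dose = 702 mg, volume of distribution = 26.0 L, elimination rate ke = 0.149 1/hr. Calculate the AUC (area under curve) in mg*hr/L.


C0 = Dose/Vd = 702/26.0 = 27 mg/L
AUC = C0/ke = 27/0.149
AUC = 181.2 mg*hr/L


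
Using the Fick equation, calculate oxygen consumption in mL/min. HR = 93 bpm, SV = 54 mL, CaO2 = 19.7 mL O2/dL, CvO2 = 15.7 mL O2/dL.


CO = HR*SV = 93*54/1000 = 5.022 L/min
a-v O2 diff = 19.7 - 15.7 = 4 mL/dL
VO2 = CO * (CaO2-CvO2) * 10 dL/L
VO2 = 5.022 * 4 * 10
VO2 = 200.9 mL/min


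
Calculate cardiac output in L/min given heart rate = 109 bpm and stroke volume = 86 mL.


CO = HR * SV
CO = 109 * 86 / 1000
CO = 9.374 L/min


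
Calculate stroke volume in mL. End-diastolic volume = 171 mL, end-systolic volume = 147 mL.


SV = EDV - ESV
SV = 171 - 147
SV = 24 mL


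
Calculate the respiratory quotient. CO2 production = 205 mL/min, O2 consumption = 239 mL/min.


RQ = VCO2 / VO2
RQ = 205 / 239
RQ = 0.8577


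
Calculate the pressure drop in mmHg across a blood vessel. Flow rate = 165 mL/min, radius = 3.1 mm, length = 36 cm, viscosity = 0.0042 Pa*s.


dP = 8*mu*L*Q / (pi*r^4)
Q = 165 mL/min = 2.75e-06 m^3/s
dP = 114.651 Pa = 114.651 / 133.322 mmHg = 0.86 mmHg


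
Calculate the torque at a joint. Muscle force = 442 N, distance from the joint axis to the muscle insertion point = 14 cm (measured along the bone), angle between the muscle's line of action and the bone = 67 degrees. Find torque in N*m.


Torque = F * d * sin(theta)   (moment arm = d*sin(theta))
d = 14 cm = 0.14 m
Torque = 442 * 0.14 * sin(67)
Torque = 56.96 N*m


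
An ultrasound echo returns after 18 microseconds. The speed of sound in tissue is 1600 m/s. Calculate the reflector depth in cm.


depth = c * t / 2
t = 18 us = 1.8000e-05 s
depth = 1600 * 1.8000e-05 / 2
depth = 0.0144 m = 1.44 cm


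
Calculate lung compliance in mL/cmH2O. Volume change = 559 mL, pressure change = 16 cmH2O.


C = dV / dP
C = 559 / 16
C = 34.94 mL/cmH2O


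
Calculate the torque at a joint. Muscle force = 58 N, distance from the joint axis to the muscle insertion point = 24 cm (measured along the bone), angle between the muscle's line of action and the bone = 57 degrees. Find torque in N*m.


Torque = F * d * sin(theta)   (moment arm = d*sin(theta))
d = 24 cm = 0.24 m
Torque = 58 * 0.24 * sin(57)
Torque = 11.67 N*m


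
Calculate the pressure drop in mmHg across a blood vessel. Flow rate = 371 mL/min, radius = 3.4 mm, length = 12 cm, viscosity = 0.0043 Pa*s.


dP = 8*mu*L*Q / (pi*r^4)
Q = 371 mL/min = 6.18333e-06 m^3/s
dP = 60.799 Pa = 60.799 / 133.322 mmHg = 0.456 mmHg


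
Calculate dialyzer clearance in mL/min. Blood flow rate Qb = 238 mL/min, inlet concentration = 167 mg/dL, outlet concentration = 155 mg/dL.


K = Qb * (Cb_in - Cb_out) / Cb_in
K = 238 * (167 - 155) / 167
K = 17.1 mL/min


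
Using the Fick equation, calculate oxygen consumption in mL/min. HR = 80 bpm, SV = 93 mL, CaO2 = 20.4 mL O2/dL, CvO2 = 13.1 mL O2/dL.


CO = HR*SV = 80*93/1000 = 7.44 L/min
a-v O2 diff = 20.4 - 13.1 = 7.3 mL/dL
VO2 = CO * (CaO2-CvO2) * 10 dL/L
VO2 = 7.44 * 7.3 * 10
VO2 = 543.1 mL/min


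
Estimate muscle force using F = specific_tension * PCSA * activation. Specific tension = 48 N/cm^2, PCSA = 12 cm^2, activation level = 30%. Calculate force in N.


F = sigma * PCSA * activation
F = 48 * 12 * 0.3
F = 172.8 N


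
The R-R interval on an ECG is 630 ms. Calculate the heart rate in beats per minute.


HR = 60 / RR_interval(s)
RR = 630 ms = 0.63 s
HR = 60 / 0.63 = 95.24 bpm


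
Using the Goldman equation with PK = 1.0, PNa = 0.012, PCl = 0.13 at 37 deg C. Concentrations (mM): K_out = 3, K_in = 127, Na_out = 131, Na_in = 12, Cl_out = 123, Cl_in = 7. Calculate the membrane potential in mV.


Vm = (RT/F)*ln((PK*Ko + PNa*Nao + PCl*Cli)/(PK*Ki + PNa*Nai + PCl*Clo))
Numer = 5.482, Denom = 143.134
Vm = -87.19 mV


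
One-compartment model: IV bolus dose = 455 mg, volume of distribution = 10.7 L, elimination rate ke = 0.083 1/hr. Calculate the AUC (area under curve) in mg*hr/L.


C0 = Dose/Vd = 455/10.7 = 42.5234 mg/L
AUC = C0/ke = 42.5234/0.083
AUC = 512.3 mg*hr/L


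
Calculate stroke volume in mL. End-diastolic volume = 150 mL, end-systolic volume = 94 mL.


SV = EDV - ESV
SV = 150 - 94
SV = 56 mL


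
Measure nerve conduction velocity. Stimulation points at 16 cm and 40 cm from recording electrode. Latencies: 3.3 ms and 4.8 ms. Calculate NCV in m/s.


Distance = (40 - 16) / 100 = 0.24 m
dt = (4.8 - 3.3) / 1000 = 0.0015 s
NCV = dist / dt = 160 m/s


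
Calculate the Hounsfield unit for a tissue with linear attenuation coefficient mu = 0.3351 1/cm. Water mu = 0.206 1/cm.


HU = ((mu_tissue - mu_water) / mu_water) * 1000
HU = ((0.3351 - 0.206) / 0.206) * 1000
HU = 626.7


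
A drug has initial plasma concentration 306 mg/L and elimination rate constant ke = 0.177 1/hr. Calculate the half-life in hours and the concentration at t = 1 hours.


t_half = ln(2) / ke = 0.693147 / 0.177 = 3.916 hr
C(t) = C0 * exp(-ke*t) = 306 * exp(-0.177*1)
C(1) = 256.4 mg/L


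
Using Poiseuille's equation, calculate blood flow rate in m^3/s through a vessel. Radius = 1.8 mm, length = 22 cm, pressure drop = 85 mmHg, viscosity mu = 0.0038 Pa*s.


Q = pi*r^4*dP / (8*mu*L)
r = 0.0018 m, L = 0.22 m
dP = 85 mmHg = 11332.37 Pa
Q = 5.5881e-05 m^3/s


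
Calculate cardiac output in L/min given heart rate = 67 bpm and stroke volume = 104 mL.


CO = HR * SV
CO = 67 * 104 / 1000
CO = 6.968 L/min


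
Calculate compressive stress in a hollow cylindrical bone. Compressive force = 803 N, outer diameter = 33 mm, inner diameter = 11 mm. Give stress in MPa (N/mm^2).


A = pi*(r_o^2 - r_i^2)
r_o = 16.5 mm, r_i = 5.5 mm
A = 760.265 mm^2
sigma = F/A = 803 / 760.265
sigma = 1.056 MPa


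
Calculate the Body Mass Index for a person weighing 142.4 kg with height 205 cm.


BMI = weight / height^2
height = 205 cm = 2.05 m
BMI = 142.4 / 2.05^2
BMI = 33.88 kg/m^2


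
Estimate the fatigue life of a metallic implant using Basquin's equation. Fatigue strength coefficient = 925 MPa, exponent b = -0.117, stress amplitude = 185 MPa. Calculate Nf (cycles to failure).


sigma_a = sigma_f' * (2Nf)^b
2Nf = (sigma_a/sigma_f')^(1/b)
2Nf = (185/925)^(1/-0.117)
2Nf = 942112.14
Nf = 4.711e+05


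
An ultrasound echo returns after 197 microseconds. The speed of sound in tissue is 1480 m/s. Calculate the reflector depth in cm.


depth = c * t / 2
t = 197 us = 1.9700e-04 s
depth = 1480 * 1.9700e-04 / 2
depth = 0.14578 m = 14.578 cm


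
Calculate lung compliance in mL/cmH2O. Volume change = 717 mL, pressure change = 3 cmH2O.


C = dV / dP
C = 717 / 3
C = 239 mL/cmH2O


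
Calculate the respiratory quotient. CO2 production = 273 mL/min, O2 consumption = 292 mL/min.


RQ = VCO2 / VO2
RQ = 273 / 292
RQ = 0.9349


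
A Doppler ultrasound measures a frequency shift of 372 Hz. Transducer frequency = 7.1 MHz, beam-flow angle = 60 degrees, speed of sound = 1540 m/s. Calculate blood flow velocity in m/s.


v = fd * c / (2 * f0 * cos(theta))
v = 372 * 1540 / (2 * 7.1000e+06 * cos(60))
v = 0.08069 m/s


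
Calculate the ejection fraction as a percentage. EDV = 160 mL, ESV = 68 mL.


SV = EDV - ESV = 160 - 68 = 92 mL
EF = SV/EDV * 100 = 92/160 * 100
EF = 57.5%


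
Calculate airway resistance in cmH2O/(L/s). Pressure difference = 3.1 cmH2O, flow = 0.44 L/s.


R = dP / flow
R = 3.1 / 0.44
R = 7.045 cmH2O/(L/s)


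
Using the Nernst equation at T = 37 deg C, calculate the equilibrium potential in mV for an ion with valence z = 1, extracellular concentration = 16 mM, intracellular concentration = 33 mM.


E = (RT/(zF)) * ln(C_out/C_in)
T = 37 + 273.15 = 310.15 K
E = (8.314 * 310.15 / (1 * 96485)) * ln(16/33)
E = -19.35 mV


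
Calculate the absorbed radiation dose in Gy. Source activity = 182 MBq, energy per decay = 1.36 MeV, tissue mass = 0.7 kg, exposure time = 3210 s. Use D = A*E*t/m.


A = 182 MBq = 1.8200e+08 Bq
E = 1.36 MeV = 2.17872e-13 J
D = A*E*t/m = 1.8200e+08*2.17872e-13*3210/0.7
D = 0.1818 Gy


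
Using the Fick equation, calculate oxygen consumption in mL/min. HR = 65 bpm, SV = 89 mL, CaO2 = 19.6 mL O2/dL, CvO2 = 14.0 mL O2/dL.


CO = HR*SV = 65*89/1000 = 5.785 L/min
a-v O2 diff = 19.6 - 14.0 = 5.6 mL/dL
VO2 = CO * (CaO2-CvO2) * 10 dL/L
VO2 = 5.785 * 5.6 * 10
VO2 = 324 mL/min


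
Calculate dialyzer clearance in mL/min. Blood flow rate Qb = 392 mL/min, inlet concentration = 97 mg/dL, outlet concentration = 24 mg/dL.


K = Qb * (Cb_in - Cb_out) / Cb_in
K = 392 * (97 - 24) / 97
K = 295 mL/min


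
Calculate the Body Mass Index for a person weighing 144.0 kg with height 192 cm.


BMI = weight / height^2
height = 192 cm = 1.92 m
BMI = 144.0 / 1.92^2
BMI = 39.06 kg/m^2


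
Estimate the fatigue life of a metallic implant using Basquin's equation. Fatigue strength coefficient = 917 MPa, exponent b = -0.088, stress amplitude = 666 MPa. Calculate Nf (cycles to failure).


sigma_a = sigma_f' * (2Nf)^b
2Nf = (sigma_a/sigma_f')^(1/b)
2Nf = (666/917)^(1/-0.088)
2Nf = 37.875073
Nf = 18.94


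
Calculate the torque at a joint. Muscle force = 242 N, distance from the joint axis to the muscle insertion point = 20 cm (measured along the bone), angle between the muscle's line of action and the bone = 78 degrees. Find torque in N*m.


Torque = F * d * sin(theta)   (moment arm = d*sin(theta))
d = 20 cm = 0.2 m
Torque = 242 * 0.2 * sin(78)
Torque = 47.34 N*m


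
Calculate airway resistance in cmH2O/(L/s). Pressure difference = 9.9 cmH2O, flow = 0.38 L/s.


R = dP / flow
R = 9.9 / 0.38
R = 26.05 cmH2O/(L/s)


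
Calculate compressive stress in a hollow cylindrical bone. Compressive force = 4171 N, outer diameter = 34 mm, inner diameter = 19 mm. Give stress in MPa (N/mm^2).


A = pi*(r_o^2 - r_i^2)
r_o = 17 mm, r_i = 9.5 mm
A = 624.392 mm^2
sigma = F/A = 4171 / 624.392
sigma = 6.68 MPa


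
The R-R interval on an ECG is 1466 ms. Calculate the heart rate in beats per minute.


HR = 60 / RR_interval(s)
RR = 1466 ms = 1.466 s
HR = 60 / 1.466 = 40.93 bpm


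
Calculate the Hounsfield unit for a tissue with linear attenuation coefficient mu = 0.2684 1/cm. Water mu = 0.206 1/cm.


HU = ((mu_tissue - mu_water) / mu_water) * 1000
HU = ((0.2684 - 0.206) / 0.206) * 1000
HU = 302.9


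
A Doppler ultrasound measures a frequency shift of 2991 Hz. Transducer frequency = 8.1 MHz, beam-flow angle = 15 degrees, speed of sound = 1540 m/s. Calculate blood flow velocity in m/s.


v = fd * c / (2 * f0 * cos(theta))
v = 2991 * 1540 / (2 * 8.1000e+06 * cos(15))
v = 0.2944 m/s


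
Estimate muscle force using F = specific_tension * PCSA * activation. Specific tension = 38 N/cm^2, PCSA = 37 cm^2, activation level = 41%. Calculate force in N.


F = sigma * PCSA * activation
F = 38 * 37 * 0.41
F = 576.5 N


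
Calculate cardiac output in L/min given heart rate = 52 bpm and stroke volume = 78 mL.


CO = HR * SV
CO = 52 * 78 / 1000
CO = 4.056 L/min


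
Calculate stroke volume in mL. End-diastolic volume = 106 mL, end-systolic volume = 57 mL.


SV = EDV - ESV
SV = 106 - 57
SV = 49 mL


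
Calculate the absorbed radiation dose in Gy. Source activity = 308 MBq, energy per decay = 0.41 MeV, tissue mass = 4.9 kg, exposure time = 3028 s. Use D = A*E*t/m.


A = 308 MBq = 3.0800e+08 Bq
E = 0.41 MeV = 6.5682e-14 J
D = A*E*t/m = 3.0800e+08*6.5682e-14*3028/4.9
D = 0.0125 Gy


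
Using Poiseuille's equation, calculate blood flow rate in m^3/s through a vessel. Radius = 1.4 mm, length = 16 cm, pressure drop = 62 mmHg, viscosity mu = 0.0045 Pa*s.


Q = pi*r^4*dP / (8*mu*L)
r = 0.0014 m, L = 0.16 m
dP = 62 mmHg = 8265.964 Pa
Q = 1.7319e-05 m^3/s


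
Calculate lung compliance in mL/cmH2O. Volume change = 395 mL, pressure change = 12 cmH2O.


C = dV / dP
C = 395 / 12
C = 32.92 mL/cmH2O


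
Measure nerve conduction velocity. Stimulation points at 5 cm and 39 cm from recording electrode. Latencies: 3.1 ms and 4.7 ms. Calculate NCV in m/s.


Distance = (39 - 5) / 100 = 0.34 m
dt = (4.7 - 3.1) / 1000 = 0.0016 s
NCV = dist / dt = 212.5 m/s


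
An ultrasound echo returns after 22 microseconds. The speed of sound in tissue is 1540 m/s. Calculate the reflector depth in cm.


depth = c * t / 2
t = 22 us = 2.2000e-05 s
depth = 1540 * 2.2000e-05 / 2
depth = 0.01694 m = 1.694 cm


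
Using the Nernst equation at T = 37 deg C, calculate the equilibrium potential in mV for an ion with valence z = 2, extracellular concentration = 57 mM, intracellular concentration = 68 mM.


E = (RT/(zF)) * ln(C_out/C_in)
T = 37 + 273.15 = 310.15 K
E = (8.314 * 310.15 / (2 * 96485)) * ln(57/68)
E = -2.358 mV


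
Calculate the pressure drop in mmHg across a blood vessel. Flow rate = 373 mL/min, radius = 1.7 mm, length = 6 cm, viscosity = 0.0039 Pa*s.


dP = 8*mu*L*Q / (pi*r^4)
Q = 373 mL/min = 6.21667e-06 m^3/s
dP = 443.525 Pa = 443.525 / 133.322 mmHg = 3.327 mmHg


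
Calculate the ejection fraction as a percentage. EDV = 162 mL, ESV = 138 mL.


SV = EDV - ESV = 162 - 138 = 24 mL
EF = SV/EDV * 100 = 24/162 * 100
EF = 14.81%


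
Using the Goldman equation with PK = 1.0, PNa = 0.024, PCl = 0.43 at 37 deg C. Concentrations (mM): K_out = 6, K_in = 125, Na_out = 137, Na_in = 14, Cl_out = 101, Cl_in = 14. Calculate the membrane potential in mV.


Vm = (RT/F)*ln((PK*Ko + PNa*Nao + PCl*Cli)/(PK*Ki + PNa*Nai + PCl*Clo))
Numer = 15.308, Denom = 168.766
Vm = -64.14 mV


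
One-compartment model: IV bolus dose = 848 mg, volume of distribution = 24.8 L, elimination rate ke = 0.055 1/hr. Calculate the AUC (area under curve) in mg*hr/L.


C0 = Dose/Vd = 848/24.8 = 34.1935 mg/L
AUC = C0/ke = 34.1935/0.055
AUC = 621.7 mg*hr/L


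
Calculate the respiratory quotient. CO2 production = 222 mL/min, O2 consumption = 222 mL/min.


RQ = VCO2 / VO2
RQ = 222 / 222
RQ = 1


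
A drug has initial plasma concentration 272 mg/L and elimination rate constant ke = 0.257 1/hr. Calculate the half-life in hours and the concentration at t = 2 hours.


t_half = ln(2) / ke = 0.693147 / 0.257 = 2.697 hr
C(t) = C0 * exp(-ke*t) = 272 * exp(-0.257*2)
C(2) = 162.7 mg/L


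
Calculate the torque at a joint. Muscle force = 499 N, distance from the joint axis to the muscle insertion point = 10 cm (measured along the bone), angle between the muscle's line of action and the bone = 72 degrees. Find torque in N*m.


Torque = F * d * sin(theta)   (moment arm = d*sin(theta))
d = 10 cm = 0.1 m
Torque = 499 * 0.1 * sin(72)
Torque = 47.46 N*m


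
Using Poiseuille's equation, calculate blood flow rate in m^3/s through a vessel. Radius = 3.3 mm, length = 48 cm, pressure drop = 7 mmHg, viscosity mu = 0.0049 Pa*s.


Q = pi*r^4*dP / (8*mu*L)
r = 0.0033 m, L = 0.48 m
dP = 7 mmHg = 933.254 Pa
Q = 1.8479e-05 m^3/s


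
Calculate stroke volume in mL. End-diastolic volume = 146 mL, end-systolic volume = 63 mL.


SV = EDV - ESV
SV = 146 - 63
SV = 83 mL


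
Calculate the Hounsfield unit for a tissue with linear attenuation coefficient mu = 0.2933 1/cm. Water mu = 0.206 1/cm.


HU = ((mu_tissue - mu_water) / mu_water) * 1000
HU = ((0.2933 - 0.206) / 0.206) * 1000
HU = 423.8


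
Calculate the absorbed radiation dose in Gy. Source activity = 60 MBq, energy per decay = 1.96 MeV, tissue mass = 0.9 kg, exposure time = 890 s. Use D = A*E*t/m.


A = 60 MBq = 6.0000e+07 Bq
E = 1.96 MeV = 3.13992e-13 J
D = A*E*t/m = 6.0000e+07*3.13992e-13*890/0.9
D = 0.01863 Gy


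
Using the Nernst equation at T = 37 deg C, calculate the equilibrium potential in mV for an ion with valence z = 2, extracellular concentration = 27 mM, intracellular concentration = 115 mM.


E = (RT/(zF)) * ln(C_out/C_in)
T = 37 + 273.15 = 310.15 K
E = (8.314 * 310.15 / (2 * 96485)) * ln(27/115)
E = -19.36 mV


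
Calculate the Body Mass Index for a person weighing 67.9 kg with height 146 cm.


BMI = weight / height^2
height = 146 cm = 1.46 m
BMI = 67.9 / 1.46^2
BMI = 31.85 kg/m^2


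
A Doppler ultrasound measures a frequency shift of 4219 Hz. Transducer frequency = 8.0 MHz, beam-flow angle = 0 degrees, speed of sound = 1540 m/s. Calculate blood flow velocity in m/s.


v = fd * c / (2 * f0 * cos(theta))
v = 4219 * 1540 / (2 * 8.0000e+06 * cos(0))
v = 0.4061 m/s


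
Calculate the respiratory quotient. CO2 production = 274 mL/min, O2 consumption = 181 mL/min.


RQ = VCO2 / VO2
RQ = 274 / 181
RQ = 1.514


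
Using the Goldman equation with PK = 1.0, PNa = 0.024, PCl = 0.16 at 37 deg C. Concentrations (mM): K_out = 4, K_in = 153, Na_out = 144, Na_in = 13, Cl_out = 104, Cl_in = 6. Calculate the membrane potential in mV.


Vm = (RT/F)*ln((PK*Ko + PNa*Nao + PCl*Cli)/(PK*Ki + PNa*Nai + PCl*Clo))
Numer = 8.416, Denom = 169.952
Vm = -80.32 mV


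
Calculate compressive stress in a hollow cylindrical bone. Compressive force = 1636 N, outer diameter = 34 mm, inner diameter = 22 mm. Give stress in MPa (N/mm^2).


A = pi*(r_o^2 - r_i^2)
r_o = 17 mm, r_i = 11 mm
A = 527.788 mm^2
sigma = F/A = 1636 / 527.788
sigma = 3.1 MPa


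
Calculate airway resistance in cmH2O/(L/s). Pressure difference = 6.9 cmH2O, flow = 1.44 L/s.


R = dP / flow
R = 6.9 / 1.44
R = 4.792 cmH2O/(L/s)


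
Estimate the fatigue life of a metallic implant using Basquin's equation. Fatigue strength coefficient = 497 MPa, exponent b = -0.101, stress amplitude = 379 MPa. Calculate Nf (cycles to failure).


sigma_a = sigma_f' * (2Nf)^b
2Nf = (sigma_a/sigma_f')^(1/b)
2Nf = (379/497)^(1/-0.101)
2Nf = 14.639176
Nf = 7.32


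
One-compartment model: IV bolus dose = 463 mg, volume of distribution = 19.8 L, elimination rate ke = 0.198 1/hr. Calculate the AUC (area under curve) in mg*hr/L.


C0 = Dose/Vd = 463/19.8 = 23.3838 mg/L
AUC = C0/ke = 23.3838/0.198
AUC = 118.1 mg*hr/L


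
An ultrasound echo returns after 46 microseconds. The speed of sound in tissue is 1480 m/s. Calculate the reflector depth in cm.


depth = c * t / 2
t = 46 us = 4.6000e-05 s
depth = 1480 * 4.6000e-05 / 2
depth = 0.03404 m = 3.404 cm


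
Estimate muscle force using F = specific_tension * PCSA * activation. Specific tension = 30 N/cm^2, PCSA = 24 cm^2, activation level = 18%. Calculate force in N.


F = sigma * PCSA * activation
F = 30 * 24 * 0.18
F = 129.6 N


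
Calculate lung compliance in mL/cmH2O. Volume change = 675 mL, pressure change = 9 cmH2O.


C = dV / dP
C = 675 / 9
C = 75 mL/cmH2O


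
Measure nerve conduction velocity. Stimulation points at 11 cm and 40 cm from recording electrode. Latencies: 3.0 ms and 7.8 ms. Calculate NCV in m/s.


Distance = (40 - 11) / 100 = 0.29 m
dt = (7.8 - 3.0) / 1000 = 0.0048 s
NCV = dist / dt = 60.42 m/s


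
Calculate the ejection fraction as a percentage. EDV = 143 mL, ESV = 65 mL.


SV = EDV - ESV = 143 - 65 = 78 mL
EF = SV/EDV * 100 = 78/143 * 100
EF = 54.55%


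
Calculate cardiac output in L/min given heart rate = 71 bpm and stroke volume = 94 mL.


CO = HR * SV
CO = 71 * 94 / 1000
CO = 6.674 L/min


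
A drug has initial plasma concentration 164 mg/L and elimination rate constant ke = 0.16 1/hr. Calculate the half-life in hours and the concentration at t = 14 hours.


t_half = ln(2) / ke = 0.693147 / 0.16 = 4.332 hr
C(t) = C0 * exp(-ke*t) = 164 * exp(-0.16*14)
C(14) = 17.46 mg/L


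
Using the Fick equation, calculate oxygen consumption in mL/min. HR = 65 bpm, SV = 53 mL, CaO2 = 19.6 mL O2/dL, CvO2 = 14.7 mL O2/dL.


CO = HR*SV = 65*53/1000 = 3.445 L/min
a-v O2 diff = 19.6 - 14.7 = 4.9 mL/dL
VO2 = CO * (CaO2-CvO2) * 10 dL/L
VO2 = 3.445 * 4.9 * 10
VO2 = 168.8 mL/min


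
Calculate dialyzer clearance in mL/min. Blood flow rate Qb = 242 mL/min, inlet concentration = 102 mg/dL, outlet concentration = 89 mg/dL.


K = Qb * (Cb_in - Cb_out) / Cb_in
K = 242 * (102 - 89) / 102
K = 30.84 mL/min


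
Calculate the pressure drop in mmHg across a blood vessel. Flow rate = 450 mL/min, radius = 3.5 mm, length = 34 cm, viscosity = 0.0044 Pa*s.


dP = 8*mu*L*Q / (pi*r^4)
Q = 450 mL/min = 7.5e-06 m^3/s
dP = 190.397 Pa = 190.397 / 133.322 mmHg = 1.428 mmHg


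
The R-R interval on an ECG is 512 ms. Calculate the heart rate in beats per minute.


HR = 60 / RR_interval(s)
RR = 512 ms = 0.512 s
HR = 60 / 0.512 = 117.2 bpm


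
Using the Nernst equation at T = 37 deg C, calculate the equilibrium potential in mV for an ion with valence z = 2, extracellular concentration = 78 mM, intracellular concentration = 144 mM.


E = (RT/(zF)) * ln(C_out/C_in)
T = 37 + 273.15 = 310.15 K
E = (8.314 * 310.15 / (2 * 96485)) * ln(78/144)
E = -8.193 mV


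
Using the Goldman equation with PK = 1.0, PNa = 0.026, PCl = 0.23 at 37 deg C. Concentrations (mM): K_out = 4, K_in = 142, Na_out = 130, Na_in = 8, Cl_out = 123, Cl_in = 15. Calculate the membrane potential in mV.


Vm = (RT/F)*ln((PK*Ko + PNa*Nao + PCl*Cli)/(PK*Ki + PNa*Nai + PCl*Clo))
Numer = 10.83, Denom = 170.498
Vm = -73.67 mV


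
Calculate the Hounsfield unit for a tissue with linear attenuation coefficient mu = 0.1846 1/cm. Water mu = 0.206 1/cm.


HU = ((mu_tissue - mu_water) / mu_water) * 1000
HU = ((0.1846 - 0.206) / 0.206) * 1000
HU = -103.9


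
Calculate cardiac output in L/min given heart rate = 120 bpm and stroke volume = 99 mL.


CO = HR * SV
CO = 120 * 99 / 1000
CO = 11.88 L/min


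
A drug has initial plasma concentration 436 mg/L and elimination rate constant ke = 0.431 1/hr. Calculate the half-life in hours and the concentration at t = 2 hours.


t_half = ln(2) / ke = 0.693147 / 0.431 = 1.608 hr
C(t) = C0 * exp(-ke*t) = 436 * exp(-0.431*2)
C(2) = 184.1 mg/L


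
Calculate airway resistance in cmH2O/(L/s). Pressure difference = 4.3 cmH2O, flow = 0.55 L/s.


R = dP / flow
R = 4.3 / 0.55
R = 7.818 cmH2O/(L/s)


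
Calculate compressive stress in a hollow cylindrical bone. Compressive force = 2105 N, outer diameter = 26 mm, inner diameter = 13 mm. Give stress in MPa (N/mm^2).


A = pi*(r_o^2 - r_i^2)
r_o = 13 mm, r_i = 6.5 mm
A = 398.197 mm^2
sigma = F/A = 2105 / 398.197
sigma = 5.286 MPa


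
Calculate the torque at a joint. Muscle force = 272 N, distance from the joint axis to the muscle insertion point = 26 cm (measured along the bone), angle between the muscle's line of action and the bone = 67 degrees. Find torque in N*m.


Torque = F * d * sin(theta)   (moment arm = d*sin(theta))
d = 26 cm = 0.26 m
Torque = 272 * 0.26 * sin(67)
Torque = 65.1 N*m


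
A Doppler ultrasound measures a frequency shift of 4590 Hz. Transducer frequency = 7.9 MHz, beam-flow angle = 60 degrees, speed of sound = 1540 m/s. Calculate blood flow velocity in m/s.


v = fd * c / (2 * f0 * cos(theta))
v = 4590 * 1540 / (2 * 7.9000e+06 * cos(60))
v = 0.8948 m/s


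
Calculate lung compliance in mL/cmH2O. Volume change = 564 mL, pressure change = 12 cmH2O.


C = dV / dP
C = 564 / 12
C = 47 mL/cmH2O


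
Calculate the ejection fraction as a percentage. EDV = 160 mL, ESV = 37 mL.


SV = EDV - ESV = 160 - 37 = 123 mL
EF = SV/EDV * 100 = 123/160 * 100
EF = 76.88%


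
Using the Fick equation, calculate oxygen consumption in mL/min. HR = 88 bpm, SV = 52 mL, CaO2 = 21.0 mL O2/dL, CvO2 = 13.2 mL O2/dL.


CO = HR*SV = 88*52/1000 = 4.576 L/min
a-v O2 diff = 21.0 - 13.2 = 7.8 mL/dL
VO2 = CO * (CaO2-CvO2) * 10 dL/L
VO2 = 4.576 * 7.8 * 10
VO2 = 356.9 mL/min


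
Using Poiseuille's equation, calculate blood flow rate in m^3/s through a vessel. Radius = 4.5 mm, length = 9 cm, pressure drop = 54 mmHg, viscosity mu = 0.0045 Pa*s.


Q = pi*r^4*dP / (8*mu*L)
r = 0.0045 m, L = 0.09 m
dP = 54 mmHg = 7199.388 Pa
Q = 0.002863 m^3/s


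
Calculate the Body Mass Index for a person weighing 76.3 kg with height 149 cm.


BMI = weight / height^2
height = 149 cm = 1.49 m
BMI = 76.3 / 1.49^2
BMI = 34.37 kg/m^2


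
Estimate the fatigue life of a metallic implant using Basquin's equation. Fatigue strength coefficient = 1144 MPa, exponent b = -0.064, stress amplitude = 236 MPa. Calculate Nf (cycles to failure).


sigma_a = sigma_f' * (2Nf)^b
2Nf = (sigma_a/sigma_f')^(1/b)
2Nf = (236/1144)^(1/-0.064)
2Nf = 5.1422902e+10
Nf = 2.5711e+10


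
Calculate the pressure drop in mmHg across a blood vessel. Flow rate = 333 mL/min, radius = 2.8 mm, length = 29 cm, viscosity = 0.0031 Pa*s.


dP = 8*mu*L*Q / (pi*r^4)
Q = 333 mL/min = 5.55e-06 m^3/s
dP = 206.71 Pa = 206.71 / 133.322 mmHg = 1.55 mmHg


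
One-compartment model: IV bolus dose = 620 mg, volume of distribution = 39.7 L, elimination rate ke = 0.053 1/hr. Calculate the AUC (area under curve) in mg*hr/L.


C0 = Dose/Vd = 620/39.7 = 15.6171 mg/L
AUC = C0/ke = 15.6171/0.053
AUC = 294.7 mg*hr/L


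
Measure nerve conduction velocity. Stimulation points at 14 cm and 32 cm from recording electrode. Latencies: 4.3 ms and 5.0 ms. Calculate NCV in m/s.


Distance = (32 - 14) / 100 = 0.18 m
dt = (5.0 - 4.3) / 1000 = 7.0000e-04 s
NCV = dist / dt = 257.1 m/s


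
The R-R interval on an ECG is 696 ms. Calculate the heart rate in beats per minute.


HR = 60 / RR_interval(s)
RR = 696 ms = 0.696 s
HR = 60 / 0.696 = 86.21 bpm


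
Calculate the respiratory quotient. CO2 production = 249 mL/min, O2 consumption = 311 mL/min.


RQ = VCO2 / VO2
RQ = 249 / 311
RQ = 0.8006


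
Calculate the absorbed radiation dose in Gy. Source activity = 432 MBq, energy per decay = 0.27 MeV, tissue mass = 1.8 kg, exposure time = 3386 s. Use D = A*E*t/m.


A = 432 MBq = 4.3200e+08 Bq
E = 0.27 MeV = 4.3254e-14 J
D = A*E*t/m = 4.3200e+08*4.3254e-14*3386/1.8
D = 0.03515 Gy


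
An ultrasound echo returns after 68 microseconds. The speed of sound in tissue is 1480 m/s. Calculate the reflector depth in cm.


depth = c * t / 2
t = 68 us = 6.8000e-05 s
depth = 1480 * 6.8000e-05 / 2
depth = 0.05032 m = 5.032 cm


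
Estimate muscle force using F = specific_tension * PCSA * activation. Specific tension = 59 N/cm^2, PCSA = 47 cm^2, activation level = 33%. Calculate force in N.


F = sigma * PCSA * activation
F = 59 * 47 * 0.33
F = 915.1 N


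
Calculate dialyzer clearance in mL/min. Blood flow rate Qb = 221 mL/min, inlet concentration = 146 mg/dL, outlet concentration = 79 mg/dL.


K = Qb * (Cb_in - Cb_out) / Cb_in
K = 221 * (146 - 79) / 146
K = 101.4 mL/min


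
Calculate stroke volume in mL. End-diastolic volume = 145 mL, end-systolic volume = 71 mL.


SV = EDV - ESV
SV = 145 - 71
SV = 74 mL


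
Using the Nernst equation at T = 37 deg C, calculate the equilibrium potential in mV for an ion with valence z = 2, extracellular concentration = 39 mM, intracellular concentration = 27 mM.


E = (RT/(zF)) * ln(C_out/C_in)
T = 37 + 273.15 = 310.15 K
E = (8.314 * 310.15 / (2 * 96485)) * ln(39/27)
E = 4.914 mV


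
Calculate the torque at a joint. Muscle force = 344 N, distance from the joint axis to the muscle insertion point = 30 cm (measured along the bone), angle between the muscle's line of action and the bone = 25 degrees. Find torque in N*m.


Torque = F * d * sin(theta)   (moment arm = d*sin(theta))
d = 30 cm = 0.3 m
Torque = 344 * 0.3 * sin(25)
Torque = 43.61 N*m


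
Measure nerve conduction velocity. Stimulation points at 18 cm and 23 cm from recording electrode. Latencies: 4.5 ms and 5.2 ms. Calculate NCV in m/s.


Distance = (23 - 18) / 100 = 0.05 m
dt = (5.2 - 4.5) / 1000 = 7.0000e-04 s
NCV = dist / dt = 71.43 m/s


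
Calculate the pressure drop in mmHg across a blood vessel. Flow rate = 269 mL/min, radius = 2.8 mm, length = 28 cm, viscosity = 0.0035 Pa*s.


dP = 8*mu*L*Q / (pi*r^4)
Q = 269 mL/min = 4.48333e-06 m^3/s
dP = 182.027 Pa = 182.027 / 133.322 mmHg = 1.365 mmHg


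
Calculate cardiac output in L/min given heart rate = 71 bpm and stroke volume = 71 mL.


CO = HR * SV
CO = 71 * 71 / 1000
CO = 5.041 L/min


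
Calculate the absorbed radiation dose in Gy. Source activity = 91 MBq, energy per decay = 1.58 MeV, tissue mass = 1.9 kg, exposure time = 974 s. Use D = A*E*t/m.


A = 91 MBq = 9.1000e+07 Bq
E = 1.58 MeV = 2.53116e-13 J
D = A*E*t/m = 9.1000e+07*2.53116e-13*974/1.9
D = 0.01181 Gy


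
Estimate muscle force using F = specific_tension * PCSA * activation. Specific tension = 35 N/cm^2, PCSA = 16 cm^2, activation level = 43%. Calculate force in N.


F = sigma * PCSA * activation
F = 35 * 16 * 0.43
F = 240.8 N


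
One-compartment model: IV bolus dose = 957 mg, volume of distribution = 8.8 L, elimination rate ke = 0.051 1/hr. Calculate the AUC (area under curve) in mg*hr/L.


C0 = Dose/Vd = 957/8.8 = 108.75 mg/L
AUC = C0/ke = 108.75/0.051
AUC = 2132 mg*hr/L


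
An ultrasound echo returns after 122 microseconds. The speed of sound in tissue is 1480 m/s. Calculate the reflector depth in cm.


depth = c * t / 2
t = 122 us = 1.2200e-04 s
depth = 1480 * 1.2200e-04 / 2
depth = 0.09028 m = 9.028 cm


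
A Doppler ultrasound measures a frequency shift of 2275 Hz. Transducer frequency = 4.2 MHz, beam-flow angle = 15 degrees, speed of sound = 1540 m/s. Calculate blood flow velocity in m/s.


v = fd * c / (2 * f0 * cos(theta))
v = 2275 * 1540 / (2 * 4.2000e+06 * cos(15))
v = 0.4318 m/s


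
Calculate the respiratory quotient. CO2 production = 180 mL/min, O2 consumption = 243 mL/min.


RQ = VCO2 / VO2
RQ = 180 / 243
RQ = 0.7407


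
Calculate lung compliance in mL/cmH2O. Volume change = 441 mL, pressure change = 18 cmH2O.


C = dV / dP
C = 441 / 18
C = 24.5 mL/cmH2O


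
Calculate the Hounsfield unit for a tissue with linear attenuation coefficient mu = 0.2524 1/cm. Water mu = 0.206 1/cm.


HU = ((mu_tissue - mu_water) / mu_water) * 1000
HU = ((0.2524 - 0.206) / 0.206) * 1000
HU = 225.2


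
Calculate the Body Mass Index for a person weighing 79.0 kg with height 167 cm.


BMI = weight / height^2
height = 167 cm = 1.67 m
BMI = 79.0 / 1.67^2
BMI = 28.33 kg/m^2


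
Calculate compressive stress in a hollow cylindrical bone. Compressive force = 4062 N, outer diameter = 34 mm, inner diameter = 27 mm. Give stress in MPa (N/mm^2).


A = pi*(r_o^2 - r_i^2)
r_o = 17 mm, r_i = 13.5 mm
A = 335.365 mm^2
sigma = F/A = 4062 / 335.365
sigma = 12.11 MPa


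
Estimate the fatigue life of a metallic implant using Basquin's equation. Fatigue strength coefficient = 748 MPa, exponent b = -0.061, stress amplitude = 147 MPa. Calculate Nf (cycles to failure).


sigma_a = sigma_f' * (2Nf)^b
2Nf = (sigma_a/sigma_f')^(1/b)
2Nf = (147/748)^(1/-0.061)
2Nf = 3.8313213e+11
Nf = 1.9157e+11


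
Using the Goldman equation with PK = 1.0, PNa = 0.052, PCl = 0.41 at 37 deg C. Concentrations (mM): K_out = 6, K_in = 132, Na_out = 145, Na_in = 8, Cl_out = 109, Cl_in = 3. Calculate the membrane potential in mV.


Vm = (RT/F)*ln((PK*Ko + PNa*Nao + PCl*Cli)/(PK*Ki + PNa*Nai + PCl*Clo))
Numer = 14.77, Denom = 177.106
Vm = -66.39 mV


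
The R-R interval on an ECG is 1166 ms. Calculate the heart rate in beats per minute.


HR = 60 / RR_interval(s)
RR = 1166 ms = 1.166 s
HR = 60 / 1.166 = 51.46 bpm


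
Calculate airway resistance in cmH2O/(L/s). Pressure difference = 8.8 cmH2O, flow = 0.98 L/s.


R = dP / flow
R = 8.8 / 0.98
R = 8.98 cmH2O/(L/s)


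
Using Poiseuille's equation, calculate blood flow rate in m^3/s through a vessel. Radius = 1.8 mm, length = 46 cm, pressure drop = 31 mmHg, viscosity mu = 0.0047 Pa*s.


Q = pi*r^4*dP / (8*mu*L)
r = 0.0018 m, L = 0.46 m
dP = 31 mmHg = 4132.982 Pa
Q = 7.8806e-06 m^3/s


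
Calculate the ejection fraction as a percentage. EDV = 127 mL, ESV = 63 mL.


SV = EDV - ESV = 127 - 63 = 64 mL
EF = SV/EDV * 100 = 64/127 * 100
EF = 50.39%


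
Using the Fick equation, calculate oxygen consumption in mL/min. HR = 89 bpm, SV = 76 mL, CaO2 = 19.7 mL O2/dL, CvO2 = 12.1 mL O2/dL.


CO = HR*SV = 89*76/1000 = 6.764 L/min
a-v O2 diff = 19.7 - 12.1 = 7.6 mL/dL
VO2 = CO * (CaO2-CvO2) * 10 dL/L
VO2 = 6.764 * 7.6 * 10
VO2 = 514.1 mL/min
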